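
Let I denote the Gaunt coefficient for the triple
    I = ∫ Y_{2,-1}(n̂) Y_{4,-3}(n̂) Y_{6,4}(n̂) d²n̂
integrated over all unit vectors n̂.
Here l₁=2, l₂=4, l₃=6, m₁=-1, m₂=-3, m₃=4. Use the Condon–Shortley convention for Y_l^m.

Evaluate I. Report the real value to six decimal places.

Rules hold: Σm=0, L=12 even, 2≤6≤6.
N = 5·9·13 = 585
Δ = 0!·4!·8!/13! = 1/6435
Racah Σ t=0..0: t=0:+1/2304 = 1/2304
⇒ 3j(2 4 6; 0 0 0)² = 5/143, sgn +1
Racah Σ t=0..0: t=0:+1/30240 = 1/30240
⇒ 3j(2 4 6; -1 -3 4)² = 16/429, sgn +1
4πI² = N·(3j₀)²·(3jₘ)² = 1200/1573
I = +1·√(0.762873/4π) = 0.24638901

0.246389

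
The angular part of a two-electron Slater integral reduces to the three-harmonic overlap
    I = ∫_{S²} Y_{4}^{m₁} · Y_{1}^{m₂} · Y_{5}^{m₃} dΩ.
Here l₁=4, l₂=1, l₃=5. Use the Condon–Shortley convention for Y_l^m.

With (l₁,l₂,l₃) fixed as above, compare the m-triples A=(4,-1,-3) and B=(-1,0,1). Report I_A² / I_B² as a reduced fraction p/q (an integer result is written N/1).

1/24

Shared (l₁,l₂,l₃)=(4,1,5): N and (l;000)² cancel in I_A²/I_B².
A: Δ = 0!·8!·2!/11! = 1/495; Racah Σ t=0..0: t=0:+1/80640 = 1/80640; ⇒ 3j(4 1 5; 4 -1 -3)² = 1/495, sgn +1
B: Δ = 0!·8!·2!/11! = 1/495; Racah Σ t=0..0: t=0:+1/720 = 1/720; ⇒ 3j(4 1 5; -1 0 1)² = 8/165, sgn +1
I_A²/I_B² = (1/495)/(8/165) = 1/24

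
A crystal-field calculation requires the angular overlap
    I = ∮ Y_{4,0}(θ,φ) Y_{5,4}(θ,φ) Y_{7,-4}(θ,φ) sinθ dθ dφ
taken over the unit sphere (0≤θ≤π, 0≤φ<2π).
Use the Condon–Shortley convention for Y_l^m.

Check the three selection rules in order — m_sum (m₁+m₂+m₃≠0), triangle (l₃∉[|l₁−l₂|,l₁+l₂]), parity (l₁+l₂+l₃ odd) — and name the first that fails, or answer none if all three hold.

m₁+m₂+m₃ = 0 + 4 − 4 = 0  ✓
triangle: |4−5|=1 ≤ l₃=7 ≤ 4+5=9  ✓
parity: l₁+l₂+l₃ = 16 is even  ✓

none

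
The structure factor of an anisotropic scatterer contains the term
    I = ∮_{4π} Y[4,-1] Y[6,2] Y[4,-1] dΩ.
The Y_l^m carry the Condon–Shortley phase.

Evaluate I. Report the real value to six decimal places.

Rules hold: Σm=0, L=14 even, 2≤4≤10.
N = 9·13·9 = 1053
Δ = 6!·2!·6!/15! = 1/1261260
Racah Σ t=2..4: t=2:+1/4608 t=3:−1/1296 t=4:+1/4608 = -7/20736
⇒ 3j(4 6 4; 0 0 0)² = 20/1287, sgn -1
Racah Σ t=3..5: t=3:−1/8640 t=4:+1/2304 t=5:−1/8640 = 7/34560
⇒ 3j(4 6 4; -1 2 -1)² = 7/429, sgn -1
4πI² = N·(3j₀)²·(3jₘ)² = 420/1573
I = +1·√(0.267006/4π) = 0.14576570

0.145766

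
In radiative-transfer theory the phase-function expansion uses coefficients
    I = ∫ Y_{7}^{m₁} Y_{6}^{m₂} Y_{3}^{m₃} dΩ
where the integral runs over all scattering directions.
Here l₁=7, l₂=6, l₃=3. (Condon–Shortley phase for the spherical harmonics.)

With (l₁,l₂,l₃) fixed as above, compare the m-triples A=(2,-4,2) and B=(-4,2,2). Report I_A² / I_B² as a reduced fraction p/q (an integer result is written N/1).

Same 7,6,3: normalisation and zero-m 3j drop out of the ratio.
A: Δ: 10! 4! 2! / 17! → 1/2042040; sum: t=1:−1/8709120 t=2:+1/967680 = 1/1088640; 3j²(7 6 3; 2 -4 2) = Δ·Π!·Σ² = 800/51051  (sign -1)
B: Δ: 10! 4! 2! / 17! → 1/2042040; sum: t=7:−1/725760 t=8:+1/967680 = -1/2903040; 3j²(7 6 3; -4 2 2) = Δ·Π!·Σ² = 5/3094  (sign +1)
I_A²/I_B² = (800/51051)/(5/3094) = 320/33

320/33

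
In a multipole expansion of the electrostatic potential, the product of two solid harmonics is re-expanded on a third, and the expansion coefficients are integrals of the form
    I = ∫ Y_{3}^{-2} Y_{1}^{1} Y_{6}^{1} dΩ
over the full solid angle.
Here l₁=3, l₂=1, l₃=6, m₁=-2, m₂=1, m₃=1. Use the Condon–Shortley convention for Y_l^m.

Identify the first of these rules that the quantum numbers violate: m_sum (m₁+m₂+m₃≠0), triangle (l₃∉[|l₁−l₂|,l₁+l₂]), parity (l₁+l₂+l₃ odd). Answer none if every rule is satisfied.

Σmᵢ = 0  ✓
l₃∈[|l₁−l₂|,l₁+l₂]=[2,4], have l₃=6  ✗
Σlᵢ = 10 ⇒ even

triangle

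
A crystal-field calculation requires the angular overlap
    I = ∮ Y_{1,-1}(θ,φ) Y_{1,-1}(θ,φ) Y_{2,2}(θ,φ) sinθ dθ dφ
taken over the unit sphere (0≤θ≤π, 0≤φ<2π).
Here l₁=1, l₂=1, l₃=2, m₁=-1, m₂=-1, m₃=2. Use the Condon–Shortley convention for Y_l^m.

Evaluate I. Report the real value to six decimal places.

Checks pass: Σm=0; 4 even; l₃=2∈[0,2].
(2·1+1)(2·1+1)(2·2+1) = 45
Δ: 0! 2! 2! / 5! → 1/30
sum: t=0:+1/1 = 1/1
3j²(1 1 2; 0 0 0) = Δ·Π!·Σ² = 2/15  (sign +1)
sum: t=0:+1/4 = 1/4
3j²(1 1 2; -1 -1 2) = Δ·Π!·Σ² = 1/5  (sign +1)
combine: 4πI² = 45·2/15·1/5 = 6/5
take √, sign +1: I = 0.30901936

0.309019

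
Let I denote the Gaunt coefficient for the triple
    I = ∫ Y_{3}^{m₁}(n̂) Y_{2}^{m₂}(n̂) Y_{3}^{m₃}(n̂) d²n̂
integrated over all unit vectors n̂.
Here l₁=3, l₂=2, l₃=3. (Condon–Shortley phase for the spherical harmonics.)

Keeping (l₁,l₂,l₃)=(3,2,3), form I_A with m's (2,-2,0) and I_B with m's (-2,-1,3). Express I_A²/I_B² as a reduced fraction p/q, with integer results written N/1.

Same 3,2,3: normalisation and zero-m 3j drop out of the ratio.
A: Δ: 2! 4! 2! / 9! → 1/3780; sum: t=0:+1/24 = 1/24; 3j²(3 2 3; 2 -2 0) = Δ·Π!·Σ² = 1/21  (sign -1)
B: Δ: 2! 4! 2! / 9! → 1/3780; sum: t=1:−1/48 = -1/48; 3j²(3 2 3; -2 -1 3) = Δ·Π!·Σ² = 5/84  (sign -1)
I_A²/I_B² = (1/21)/(5/84) = 4/5

4/5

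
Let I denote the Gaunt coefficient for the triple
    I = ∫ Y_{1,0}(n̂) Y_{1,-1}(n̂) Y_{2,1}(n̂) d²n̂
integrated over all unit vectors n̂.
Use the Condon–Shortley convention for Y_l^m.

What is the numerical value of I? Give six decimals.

-0.218510

Rules hold: Σm=0, L=4 even, 0≤2≤2.
N = 3·3·5 = 45
Δ = 0!·2!·2!/5! = 1/30
Racah Σ t=0..0: t=0:+1/1 = 1/1
⇒ 3j(1 1 2; 0 0 0)² = 2/15, sgn +1
Racah Σ t=0..0: t=0:+1/2 = 1/2
⇒ 3j(1 1 2; 0 -1 1)² = 1/10, sgn -1
4πI² = N·(3j₀)²·(3jₘ)² = 3/5
I = -1·√(0.6/4π) = -0.21850969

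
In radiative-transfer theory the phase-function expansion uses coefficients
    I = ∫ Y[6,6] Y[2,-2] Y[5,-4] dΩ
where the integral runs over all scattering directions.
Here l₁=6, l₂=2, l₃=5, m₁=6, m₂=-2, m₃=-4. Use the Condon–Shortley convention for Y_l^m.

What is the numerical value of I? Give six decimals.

0.000000

L=13 odd ⇒ parity kills the (l;000) factor ⇒ I = 0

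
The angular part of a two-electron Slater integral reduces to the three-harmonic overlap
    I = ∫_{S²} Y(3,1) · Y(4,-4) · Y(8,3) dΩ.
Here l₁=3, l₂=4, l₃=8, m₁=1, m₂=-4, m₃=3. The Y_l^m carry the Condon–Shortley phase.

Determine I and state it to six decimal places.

l₃=8 ∉ [1,7] — triangle fails ⇒ I = 0

0.000000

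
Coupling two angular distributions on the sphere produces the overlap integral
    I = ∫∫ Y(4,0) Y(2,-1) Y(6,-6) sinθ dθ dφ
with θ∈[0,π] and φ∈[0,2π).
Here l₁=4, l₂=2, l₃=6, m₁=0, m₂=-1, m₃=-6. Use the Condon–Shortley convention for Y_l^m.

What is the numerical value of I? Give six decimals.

0 − 1 − 6 = -7 ≠ 0: azimuthal integral kills it; I = 0

0.000000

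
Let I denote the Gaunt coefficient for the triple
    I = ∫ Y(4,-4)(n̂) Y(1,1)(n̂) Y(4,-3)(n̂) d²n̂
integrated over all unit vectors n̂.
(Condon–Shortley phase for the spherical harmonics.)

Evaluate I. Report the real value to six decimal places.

0.000000

-4 + 1 − 3 = -6 ≠ 0: azimuthal integral kills it; I = 0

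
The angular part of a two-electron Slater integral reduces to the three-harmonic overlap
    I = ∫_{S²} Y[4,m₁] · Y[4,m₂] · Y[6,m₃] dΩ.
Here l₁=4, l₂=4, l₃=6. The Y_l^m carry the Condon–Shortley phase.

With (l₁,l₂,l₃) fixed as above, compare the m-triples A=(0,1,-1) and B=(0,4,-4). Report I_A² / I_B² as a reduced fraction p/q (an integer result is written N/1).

Shared (l₁,l₂,l₃)=(4,4,6): N and (l;000)² cancel in I_A²/I_B².
A: Δ = 2!·6!·6!/15! = 1/1261260; Racah Σ t=0..2: t=0:+1/11520 t=1:−1/1728 t=2:+1/3456 = -7/34560; ⇒ 3j(4 4 6; 0 1 -1)² = 7/858, sgn +1
B: Δ = 2!·6!·6!/15! = 1/1261260; Racah Σ t=2..2: t=2:+1/69120 = 1/69120; ⇒ 3j(4 4 6; 0 4 -4)² = 4/143, sgn +1
I_A²/I_B² = (7/858)/(4/143) = 7/24

7/24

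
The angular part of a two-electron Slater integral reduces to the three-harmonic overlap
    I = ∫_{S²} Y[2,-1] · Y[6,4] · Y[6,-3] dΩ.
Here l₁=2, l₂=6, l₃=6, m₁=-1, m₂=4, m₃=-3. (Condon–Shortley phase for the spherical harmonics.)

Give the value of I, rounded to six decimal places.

0.179515

Rules hold: Σm=0, L=14 even, 4≤6≤8.
N = 5·13·13 = 845
Δ = 2!·2!·10!/15! = 1/90090
Racah Σ t=0..2: t=0:+1/69120 t=1:−1/14400 t=2:+1/69120 = -7/172800
⇒ 3j(2 6 6; 0 0 0)² = 14/715, sgn -1
Racah Σ t=1..2: t=1:−1/725760 t=2:+1/161280 = 1/207360
⇒ 3j(2 6 6; -1 4 -3)² = 7/286, sgn -1
4πI² = N·(3j₀)²·(3jₘ)² = 49/121
I = +1·√(0.404959/4π) = 0.17951487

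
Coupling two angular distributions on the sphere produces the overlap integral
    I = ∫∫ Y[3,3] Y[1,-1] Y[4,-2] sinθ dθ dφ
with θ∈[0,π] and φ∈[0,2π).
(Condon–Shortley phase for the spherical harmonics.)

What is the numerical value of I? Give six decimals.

0.061558

Rules hold: Σm=0, L=8 even, 2≤4≤4.
N = 7·3·9 = 189
Δ = 0!·6!·2!/9! = 1/252
Racah Σ t=0..0: t=0:+1/36 = 1/36
⇒ 3j(3 1 4; 0 0 0)² = 4/63, sgn +1
Racah Σ t=0..0: t=0:+1/1440 = 1/1440
⇒ 3j(3 1 4; 3 -1 -2)² = 1/252, sgn +1
4πI² = N·(3j₀)²·(3jₘ)² = 1/21
I = +1·√(0.047619/4π) = 0.06155813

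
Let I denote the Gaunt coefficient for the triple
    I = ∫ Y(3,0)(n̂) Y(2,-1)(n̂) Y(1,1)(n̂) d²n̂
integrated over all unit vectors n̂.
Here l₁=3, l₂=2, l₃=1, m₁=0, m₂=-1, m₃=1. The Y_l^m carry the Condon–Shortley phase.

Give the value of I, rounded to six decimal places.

Rules hold: Σm=0, L=6 even, 1≤1≤5.
N = 7·5·3 = 105
Δ = 4!·2!·0!/7! = 1/105
Racah Σ t=2..2: t=2:+1/4 = 1/4
⇒ 3j(3 2 1; 0 0 0)² = 3/35, sgn -1
Racah Σ t=1..1: t=1:−1/12 = -1/12
⇒ 3j(3 2 1; 0 -1 1)² = 1/35, sgn -1
4πI² = N·(3j₀)²·(3jₘ)² = 9/35
I = +1·√(0.257143/4π) = 0.14304817

0.143048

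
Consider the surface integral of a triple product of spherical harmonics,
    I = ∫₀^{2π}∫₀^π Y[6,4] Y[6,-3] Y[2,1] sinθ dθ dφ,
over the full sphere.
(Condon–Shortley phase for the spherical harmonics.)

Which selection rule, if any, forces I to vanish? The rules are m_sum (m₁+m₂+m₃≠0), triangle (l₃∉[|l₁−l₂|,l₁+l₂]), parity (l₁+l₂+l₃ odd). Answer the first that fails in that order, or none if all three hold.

azimuthal sum: 4 − 3 + 1 = 2  ✗
0 ≤ 2 ≤ 12 (triangle on l)
L = 6 + 6 + 2 = 14 (even)

m_sum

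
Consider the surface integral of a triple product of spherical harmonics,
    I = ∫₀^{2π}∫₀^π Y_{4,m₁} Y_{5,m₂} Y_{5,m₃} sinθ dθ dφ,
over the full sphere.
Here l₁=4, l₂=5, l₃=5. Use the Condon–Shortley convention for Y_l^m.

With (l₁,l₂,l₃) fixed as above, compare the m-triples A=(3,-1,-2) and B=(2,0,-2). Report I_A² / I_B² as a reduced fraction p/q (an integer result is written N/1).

5/21

l's match ⇒ only the (l;m) 3-j factors differ between A and B.
A: triangle coeff Δ(4,5,5) = 1/3153150; Σ_t [0,1]: t=0:+1/6912 t=1:−1/5184 = -1/20736; (3j)²=5/2574 [(4 5 5; 3 -1 -2)], sign=+1
B: triangle coeff Δ(4,5,5) = 1/3153150; Σ_t [0,2]: t=0:+1/11520 t=1:−1/1728 t=2:+1/3456 = -7/34560; (3j)²=7/858 [(4 5 5; 2 0 -2)], sign=+1
I_A²/I_B² = (5/2574)/(7/858) = 5/21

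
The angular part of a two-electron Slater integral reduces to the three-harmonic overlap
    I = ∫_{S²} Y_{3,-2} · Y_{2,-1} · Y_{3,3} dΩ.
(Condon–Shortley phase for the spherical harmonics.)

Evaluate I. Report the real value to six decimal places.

-0.210261

m-sum 0 ✓  L=8 even ✓  1≤3≤5 ✓
Π(2lᵢ+1) = 7×5×7 = 245
triangle coeff Δ(3,2,3) = 1/3780
Σ_t [0,2]: t=0:+1/24 t=1:−1/4 t=2:+1/24 = -1/6
(3j)²=4/105 [(3 2 3; 0 0 0)], sign=+1
Σ_t [1,1]: t=1:−1/48 = -1/48
(3j)²=5/84 [(3 2 3; -2 -1 3)], sign=-1
⇒ 4πI² = 5/9
I = (-1)√(5/9/(4π)) = -0.21026104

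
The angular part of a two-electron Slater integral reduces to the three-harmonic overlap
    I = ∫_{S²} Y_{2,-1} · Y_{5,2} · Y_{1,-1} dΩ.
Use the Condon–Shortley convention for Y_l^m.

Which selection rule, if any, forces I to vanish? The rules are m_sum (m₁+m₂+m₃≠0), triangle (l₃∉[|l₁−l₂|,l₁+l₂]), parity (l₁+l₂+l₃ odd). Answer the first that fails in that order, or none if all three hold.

m₁+m₂+m₃ = -1 + 2 − 1 = 0  ✓
triangle: |2−5|=3 ≤ l₃=1 ≤ 2+5=7  ✗
parity: l₁+l₂+l₃ = 8 is even

triangle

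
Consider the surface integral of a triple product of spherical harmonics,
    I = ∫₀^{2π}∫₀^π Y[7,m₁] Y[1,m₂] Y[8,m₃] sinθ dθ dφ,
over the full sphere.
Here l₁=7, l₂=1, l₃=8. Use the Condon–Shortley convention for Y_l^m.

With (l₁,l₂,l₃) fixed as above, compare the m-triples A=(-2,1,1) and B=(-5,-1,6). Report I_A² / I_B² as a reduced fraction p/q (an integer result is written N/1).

Shared (l₁,l₂,l₃)=(7,1,8): N and (l;000)² cancel in I_A²/I_B².
A: Δ = 0!·14!·2!/17! = 1/2040; Racah Σ t=0..0: t=0:+1/87091200 = 1/87091200; ⇒ 3j(7 1 8; -2 1 1)² = 7/680, sgn -1
B: Δ = 0!·14!·2!/17! = 1/2040; Racah Σ t=0..0: t=0:+1/1916006400 = 1/1916006400; ⇒ 3j(7 1 8; -5 -1 6)² = 91/2040, sgn +1
I_A²/I_B² = (7/680)/(91/2040) = 3/13

3/13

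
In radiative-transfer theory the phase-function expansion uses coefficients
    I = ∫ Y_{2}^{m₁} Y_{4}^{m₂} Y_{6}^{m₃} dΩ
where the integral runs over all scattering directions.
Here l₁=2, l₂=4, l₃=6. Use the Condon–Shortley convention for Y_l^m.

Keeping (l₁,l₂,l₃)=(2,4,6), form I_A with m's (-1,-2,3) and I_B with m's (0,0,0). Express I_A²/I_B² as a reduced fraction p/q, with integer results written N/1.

l's match ⇒ only the (l;m) 3-j factors differ between A and B.
A: triangle coeff Δ(2,4,6) = 1/6435; Σ_t [0,0]: t=0:+1/8640 = 1/8640; (3j)²=28/715 [(2 4 6; -1 -2 3)], sign=-1
B: triangle coeff Δ(2,4,6) = 1/6435; Σ_t [0,0]: t=0:+1/2304 = 1/2304; (3j)²=5/143 [(2 4 6; 0 0 0)], sign=+1
I_A²/I_B² = (28/715)/(5/143) = 28/25

28/25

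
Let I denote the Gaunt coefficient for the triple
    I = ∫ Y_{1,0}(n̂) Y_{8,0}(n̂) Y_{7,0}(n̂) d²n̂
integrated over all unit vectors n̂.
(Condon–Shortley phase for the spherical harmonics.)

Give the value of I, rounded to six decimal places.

0.244780

Checks pass: Σm=0; 16 even; l₃=7∈[7,9].
(2·1+1)(2·8+1)(2·7+1) = 765
Δ: 2! 0! 14! / 17! → 1/2040
sum: t=1:−1/25401600 = -1/25401600
3j²(1 8 7; 0 0 0) = Δ·Π!·Σ² = 8/255  (sign +1)
(m-triple is (0,0,0) — same symbol as above.)
combine: 4πI² = 765·8/255·8/255 = 64/85
take √, sign +1: I = 0.24477981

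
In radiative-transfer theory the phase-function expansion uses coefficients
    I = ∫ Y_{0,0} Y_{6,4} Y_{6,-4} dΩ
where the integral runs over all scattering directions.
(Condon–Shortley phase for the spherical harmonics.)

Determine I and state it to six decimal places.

Checks pass: Σm=0; 12 even; l₃=6∈[6,6].
(2·0+1)(2·6+1)(2·6+1) = 169
Δ: 0! 0! 12! / 13! → 1/13
sum: t=0:+1/518400 = 1/518400
3j²(0 6 6; 0 0 0) = Δ·Π!·Σ² = 1/13  (sign +1)
sum: t=0:+1/7257600 = 1/7257600
3j²(0 6 6; 0 4 -4) = Δ·Π!·Σ² = 1/13  (sign +1)
combine: 4πI² = 169·1/13·1/13 = 1/1
take √, sign +1: I = 0.28209479

0.282095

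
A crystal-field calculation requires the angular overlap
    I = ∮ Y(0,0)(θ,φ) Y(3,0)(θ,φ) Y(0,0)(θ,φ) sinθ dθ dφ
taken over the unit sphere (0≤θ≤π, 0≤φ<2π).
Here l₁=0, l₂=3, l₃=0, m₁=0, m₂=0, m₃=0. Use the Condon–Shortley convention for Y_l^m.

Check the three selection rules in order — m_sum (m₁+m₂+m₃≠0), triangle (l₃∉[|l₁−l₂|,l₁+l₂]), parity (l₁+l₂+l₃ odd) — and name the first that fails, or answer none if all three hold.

triangle

Σmᵢ = 0  ✓
l₃∈[|l₁−l₂|,l₁+l₂]=[3,3], have l₃=0  ✗
Σlᵢ = 3 ⇒ odd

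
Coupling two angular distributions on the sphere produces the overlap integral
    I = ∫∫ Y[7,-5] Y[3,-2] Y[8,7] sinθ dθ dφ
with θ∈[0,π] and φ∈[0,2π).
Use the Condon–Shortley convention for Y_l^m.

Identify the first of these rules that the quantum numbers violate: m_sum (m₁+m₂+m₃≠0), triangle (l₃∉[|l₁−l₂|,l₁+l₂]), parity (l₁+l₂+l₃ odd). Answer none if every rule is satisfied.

Σmᵢ = 0  ✓
l₃∈[|l₁−l₂|,l₁+l₂]=[4,10], have l₃=8  ✓
Σlᵢ = 18 ⇒ even  ✓

none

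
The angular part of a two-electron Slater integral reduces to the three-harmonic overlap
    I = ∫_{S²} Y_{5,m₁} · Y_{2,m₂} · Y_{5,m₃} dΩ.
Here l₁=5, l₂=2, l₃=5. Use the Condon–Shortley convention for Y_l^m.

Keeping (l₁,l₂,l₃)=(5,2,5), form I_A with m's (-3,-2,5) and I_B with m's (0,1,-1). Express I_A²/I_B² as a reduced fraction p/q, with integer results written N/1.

6/1

l's match ⇒ only the (l;m) 3-j factors differ between A and B.
A: triangle coeff Δ(5,2,5) = 1/38610; Σ_t [0,0]: t=0:+1/161280 = 1/161280; (3j)²=1/143 [(5 2 5; -3 -2 5)], sign=+1
B: triangle coeff Δ(5,2,5) = 1/38610; Σ_t [1,2]: t=1:−1/1152 t=2:+1/1440 = -1/5760; (3j)²=1/858 [(5 2 5; 0 1 -1)], sign=-1
I_A²/I_B² = (1/143)/(1/858) = 6/1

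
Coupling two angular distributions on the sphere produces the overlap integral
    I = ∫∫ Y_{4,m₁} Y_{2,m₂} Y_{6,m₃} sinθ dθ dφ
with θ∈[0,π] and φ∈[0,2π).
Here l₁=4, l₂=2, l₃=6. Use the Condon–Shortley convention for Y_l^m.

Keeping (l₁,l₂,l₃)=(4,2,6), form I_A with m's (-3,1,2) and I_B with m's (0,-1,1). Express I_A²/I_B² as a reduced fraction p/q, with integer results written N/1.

Shared (l₁,l₂,l₃)=(4,2,6): N and (l;000)² cancel in I_A²/I_B².
A: Δ = 0!·8!·4!/13! = 1/6435; Racah Σ t=0..0: t=0:+1/30240 = 1/30240; ⇒ 3j(4 2 6; -3 1 2)² = 32/6435, sgn +1
B: Δ = 0!·8!·4!/13! = 1/6435; Racah Σ t=0..0: t=0:+1/3456 = 1/3456; ⇒ 3j(4 2 6; 0 -1 1)² = 35/1287, sgn -1
I_A²/I_B² = (32/6435)/(35/1287) = 32/175

32/175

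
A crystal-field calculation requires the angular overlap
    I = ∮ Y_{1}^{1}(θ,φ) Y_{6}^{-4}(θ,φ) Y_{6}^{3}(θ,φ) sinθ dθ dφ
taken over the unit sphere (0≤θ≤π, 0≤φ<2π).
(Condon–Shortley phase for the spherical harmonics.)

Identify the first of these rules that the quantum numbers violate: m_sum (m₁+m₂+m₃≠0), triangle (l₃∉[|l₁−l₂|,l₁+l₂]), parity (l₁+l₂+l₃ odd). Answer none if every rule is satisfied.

parity

m₁+m₂+m₃ = 1 − 4 + 3 = 0  ✓
triangle: |1−6|=5 ≤ l₃=6 ≤ 1+6=7  ✓
parity: l₁+l₂+l₃ = 13 is odd  ✗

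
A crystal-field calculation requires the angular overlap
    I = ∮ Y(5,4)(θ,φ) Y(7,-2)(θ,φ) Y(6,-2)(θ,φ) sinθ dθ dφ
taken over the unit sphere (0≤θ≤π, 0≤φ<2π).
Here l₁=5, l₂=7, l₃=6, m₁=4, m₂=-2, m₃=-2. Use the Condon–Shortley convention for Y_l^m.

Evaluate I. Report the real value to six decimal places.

Checks pass: Σm=0; 18 even; l₃=6∈[2,12].
(2·5+1)(2·7+1)(2·6+1) = 2145
Δ: 6! 4! 8! / 19! → 1/174594420
sum: t=1:−1/4147200 t=2:+1/207360 t=3:−1/82944 t=4:+1/207360 t=5:−1/4147200 = -1/345600
3j²(5 7 6; 0 0 0) = Δ·Π!·Σ² = 420/46189  (sign -1)
sum: t=0:+1/3110400 t=1:−1/1658880 = -7/24883200
3j²(5 7 6; 4 -2 -2) = Δ·Π!·Σ² = 4802/692835  (sign -1)
combine: 4πI² = 2145·420/46189·4802/692835 = 2016840/14919047
take √, sign +1: I = 0.10371946

0.103719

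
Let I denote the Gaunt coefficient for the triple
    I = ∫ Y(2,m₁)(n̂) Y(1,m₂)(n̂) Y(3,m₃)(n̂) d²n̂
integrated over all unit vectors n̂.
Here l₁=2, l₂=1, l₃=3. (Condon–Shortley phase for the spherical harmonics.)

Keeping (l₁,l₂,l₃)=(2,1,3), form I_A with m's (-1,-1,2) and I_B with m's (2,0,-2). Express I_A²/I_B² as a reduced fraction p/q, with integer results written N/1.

Shared (l₁,l₂,l₃)=(2,1,3): N and (l;000)² cancel in I_A²/I_B².
A: Δ = 0!·4!·2!/7! = 1/105; Racah Σ t=0..0: t=0:+1/12 = 1/12; ⇒ 3j(2 1 3; -1 -1 2)² = 2/21, sgn -1
B: Δ = 0!·4!·2!/7! = 1/105; Racah Σ t=0..0: t=0:+1/24 = 1/24; ⇒ 3j(2 1 3; 2 0 -2)² = 1/21, sgn -1
I_A²/I_B² = (2/21)/(1/21) = 2/1

2/1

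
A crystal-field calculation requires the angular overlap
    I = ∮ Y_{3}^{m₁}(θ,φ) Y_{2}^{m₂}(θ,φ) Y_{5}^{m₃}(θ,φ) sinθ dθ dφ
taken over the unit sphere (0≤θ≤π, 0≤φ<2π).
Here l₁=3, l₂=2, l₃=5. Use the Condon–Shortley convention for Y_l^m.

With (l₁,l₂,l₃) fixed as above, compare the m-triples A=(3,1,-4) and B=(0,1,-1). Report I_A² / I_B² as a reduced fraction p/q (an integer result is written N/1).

21/20

l's match ⇒ only the (l;m) 3-j factors differ between A and B.
A: triangle coeff Δ(3,2,5) = 1/2310; Σ_t [0,0]: t=0:+1/4320 = 1/4320; (3j)²=2/55 [(3 2 5; 3 1 -4)], sign=-1
B: triangle coeff Δ(3,2,5) = 1/2310; Σ_t [0,0]: t=0:+1/216 = 1/216; (3j)²=8/231 [(3 2 5; 0 1 -1)], sign=+1
I_A²/I_B² = (2/55)/(8/231) = 21/20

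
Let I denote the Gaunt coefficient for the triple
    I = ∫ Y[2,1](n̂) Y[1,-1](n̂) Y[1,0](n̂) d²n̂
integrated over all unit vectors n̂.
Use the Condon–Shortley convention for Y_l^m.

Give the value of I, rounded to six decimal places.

Rules hold: Σm=0, L=4 even, 1≤1≤3.
N = 5·3·3 = 45
Δ = 2!·2!·0!/5! = 1/30
Racah Σ t=1..1: t=1:−1/1 = -1/1
⇒ 3j(2 1 1; 0 0 0)² = 2/15, sgn +1
Racah Σ t=0..0: t=0:+1/2 = 1/2
⇒ 3j(2 1 1; 1 -1 0)² = 1/10, sgn -1
4πI² = N·(3j₀)²·(3jₘ)² = 3/5
I = -1·√(0.6/4π) = -0.21850969

-0.218510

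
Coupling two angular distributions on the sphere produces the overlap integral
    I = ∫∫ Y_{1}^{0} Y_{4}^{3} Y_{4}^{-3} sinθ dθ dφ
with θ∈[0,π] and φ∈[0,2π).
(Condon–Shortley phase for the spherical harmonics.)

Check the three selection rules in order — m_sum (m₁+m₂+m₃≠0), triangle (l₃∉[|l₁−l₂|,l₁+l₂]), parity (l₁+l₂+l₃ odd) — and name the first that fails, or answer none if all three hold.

Σmᵢ = 0  ✓
l₃∈[|l₁−l₂|,l₁+l₂]=[3,5], have l₃=4  ✓
Σlᵢ = 9 ⇒ odd  ✗

parity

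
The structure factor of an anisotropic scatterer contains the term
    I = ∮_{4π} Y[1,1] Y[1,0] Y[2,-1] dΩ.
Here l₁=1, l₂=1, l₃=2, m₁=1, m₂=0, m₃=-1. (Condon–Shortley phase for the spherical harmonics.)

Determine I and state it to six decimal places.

Checks pass: Σm=0; 4 even; l₃=2∈[0,2].
(2·1+1)(2·1+1)(2·2+1) = 45
Δ: 0! 2! 2! / 5! → 1/30
sum: t=0:+1/1 = 1/1
3j²(1 1 2; 0 0 0) = Δ·Π!·Σ² = 2/15  (sign +1)
sum: t=0:+1/2 = 1/2
3j²(1 1 2; 1 0 -1) = Δ·Π!·Σ² = 1/10  (sign -1)
combine: 4πI² = 45·2/15·1/10 = 3/5
take √, sign -1: I = -0.21850969

-0.218510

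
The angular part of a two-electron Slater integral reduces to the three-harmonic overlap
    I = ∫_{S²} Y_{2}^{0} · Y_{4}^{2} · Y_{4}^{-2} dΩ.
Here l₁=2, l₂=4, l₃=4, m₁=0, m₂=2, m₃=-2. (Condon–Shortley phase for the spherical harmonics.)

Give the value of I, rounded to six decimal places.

0.065536

Checks pass: Σm=0; 10 even; l₃=4∈[2,6].
(2·2+1)(2·4+1)(2·4+1) = 405
Δ: 2! 2! 6! / 11! → 1/13860
sum: t=0:+1/192 t=1:−1/36 t=2:+1/192 = -5/288
3j²(2 4 4; 0 0 0) = Δ·Π!·Σ² = 20/693  (sign -1)
sum: t=0:+1/2880 t=1:−1/120 t=2:+1/192 = -1/360
3j²(2 4 4; 0 2 -2) = Δ·Π!·Σ² = 16/3465  (sign -1)
combine: 4πI² = 405·20/693·16/3465 = 320/5929
take √, sign +1: I = 0.06553591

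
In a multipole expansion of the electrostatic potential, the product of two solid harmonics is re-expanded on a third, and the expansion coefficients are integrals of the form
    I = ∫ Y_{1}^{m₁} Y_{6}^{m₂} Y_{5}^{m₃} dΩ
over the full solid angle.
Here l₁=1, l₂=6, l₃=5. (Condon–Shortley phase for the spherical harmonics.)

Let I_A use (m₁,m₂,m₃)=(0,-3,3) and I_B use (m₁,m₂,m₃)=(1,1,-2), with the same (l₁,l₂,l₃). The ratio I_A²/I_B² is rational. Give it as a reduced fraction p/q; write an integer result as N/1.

Same 1,6,5: normalisation and zero-m 3j drop out of the ratio.
A: Δ: 2! 0! 10! / 13! → 1/858; sum: t=1:−1/80640 = -1/80640; 3j²(1 6 5; 0 -3 3) = Δ·Π!·Σ² = 9/286  (sign -1)
B: Δ: 2! 0! 10! / 13! → 1/858; sum: t=0:+1/60480 = 1/60480; 3j²(1 6 5; 1 1 -2) = Δ·Π!·Σ² = 5/429  (sign -1)
I_A²/I_B² = (9/286)/(5/429) = 27/10

27/10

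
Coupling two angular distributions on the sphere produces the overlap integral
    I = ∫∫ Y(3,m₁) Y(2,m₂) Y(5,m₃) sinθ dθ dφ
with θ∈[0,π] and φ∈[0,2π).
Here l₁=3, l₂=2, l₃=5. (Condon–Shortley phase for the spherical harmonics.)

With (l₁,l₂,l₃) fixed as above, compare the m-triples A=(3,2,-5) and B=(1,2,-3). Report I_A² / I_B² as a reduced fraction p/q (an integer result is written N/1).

3/1

Shared (l₁,l₂,l₃)=(3,2,5): N and (l;000)² cancel in I_A²/I_B².
A: Δ = 0!·6!·4!/11! = 1/2310; Racah Σ t=0..0: t=0:+1/17280 = 1/17280; ⇒ 3j(3 2 5; 3 2 -5)² = 1/11, sgn +1
B: Δ = 0!·6!·4!/11! = 1/2310; Racah Σ t=0..0: t=0:+1/1152 = 1/1152; ⇒ 3j(3 2 5; 1 2 -3)² = 1/33, sgn +1
I_A²/I_B² = (1/11)/(1/33) = 3/1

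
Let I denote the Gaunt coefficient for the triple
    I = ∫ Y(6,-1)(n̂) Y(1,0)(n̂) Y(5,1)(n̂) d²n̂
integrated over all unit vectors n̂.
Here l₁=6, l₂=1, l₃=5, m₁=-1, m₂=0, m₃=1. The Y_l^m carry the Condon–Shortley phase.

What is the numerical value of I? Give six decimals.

m-sum 0 ✓  L=12 even ✓  5≤5≤7 ✓
Π(2lᵢ+1) = 13×3×11 = 429
triangle coeff Δ(6,1,5) = 1/858
Σ_t [1,1]: t=1:−1/14400 = -1/14400
(3j)²=6/143 [(6 1 5; 0 0 0)], sign=+1
Σ_t [1,1]: t=1:−1/17280 = -1/17280
(3j)²=35/858 [(6 1 5; -1 0 1)], sign=-1
⇒ 4πI² = 105/143
I = (-1)√(105/143/(4π)) = -0.24172507

-0.241725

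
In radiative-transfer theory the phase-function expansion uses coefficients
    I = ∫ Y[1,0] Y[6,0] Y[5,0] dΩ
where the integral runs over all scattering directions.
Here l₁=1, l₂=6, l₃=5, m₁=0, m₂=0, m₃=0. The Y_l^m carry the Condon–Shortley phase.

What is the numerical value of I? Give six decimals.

0.245154

m-sum 0 ✓  L=12 even ✓  5≤5≤7 ✓
Π(2lᵢ+1) = 3×13×11 = 429
triangle coeff Δ(1,6,5) = 1/858
Σ_t [1,1]: t=1:−1/14400 = -1/14400
(3j)²=6/143 [(1 6 5; 0 0 0)], sign=+1
(m-triple is (0,0,0) — same symbol as above.)
⇒ 4πI² = 108/143
I = (+1)√(108/143/(4π)) = 0.24515397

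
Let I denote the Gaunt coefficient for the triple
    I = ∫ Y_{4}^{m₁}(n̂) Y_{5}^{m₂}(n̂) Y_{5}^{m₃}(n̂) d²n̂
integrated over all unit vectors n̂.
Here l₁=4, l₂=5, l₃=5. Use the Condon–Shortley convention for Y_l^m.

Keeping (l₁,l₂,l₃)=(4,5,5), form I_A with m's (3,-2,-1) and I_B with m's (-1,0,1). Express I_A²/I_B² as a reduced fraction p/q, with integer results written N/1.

5/6

Same 4,5,5: normalisation and zero-m 3j drop out of the ratio.
A: Δ: 4! 4! 6! / 15! → 1/3153150; sum: t=0:+1/5184 t=1:−1/6912 = 1/20736; 3j²(4 5 5; 3 -2 -1) = Δ·Π!·Σ² = 5/2574  (sign +1)
B: Δ: 4! 4! 6! / 15! → 1/3153150; sum: t=1:−1/6912 t=2:+1/864 t=3:−1/1152 t=4:+1/17280 = 7/34560; 3j²(4 5 5; -1 0 1) = Δ·Π!·Σ² = 1/429  (sign +1)
I_A²/I_B² = (5/2574)/(1/429) = 5/6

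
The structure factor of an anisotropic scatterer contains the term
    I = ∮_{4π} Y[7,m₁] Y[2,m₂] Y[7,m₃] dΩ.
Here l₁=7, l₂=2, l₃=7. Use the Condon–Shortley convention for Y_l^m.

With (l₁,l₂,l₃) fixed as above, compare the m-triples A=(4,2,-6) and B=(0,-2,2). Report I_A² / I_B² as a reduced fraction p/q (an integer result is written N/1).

Same 7,2,7: normalisation and zero-m 3j drop out of the ratio.
A: Δ: 2! 12! 2! / 17! → 1/185640; sum: t=2:+1/159667200 = 1/159667200; 3j²(7 2 7; 4 2 -6) = Δ·Π!·Σ² = 9/1190  (sign -1)
B: Δ: 2! 12! 2! / 17! → 1/185640; sum: t=0:+1/2419200 = 1/2419200; 3j²(7 2 7; 0 -2 2) = Δ·Π!·Σ² = 27/1105  (sign -1)
I_A²/I_B² = (9/1190)/(27/1105) = 13/42

13/42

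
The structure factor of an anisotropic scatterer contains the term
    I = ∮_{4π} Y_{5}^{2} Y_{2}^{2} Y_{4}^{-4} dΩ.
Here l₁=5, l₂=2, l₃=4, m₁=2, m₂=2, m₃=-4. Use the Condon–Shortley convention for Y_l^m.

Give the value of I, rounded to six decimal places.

0.000000

L=11 odd ⇒ parity kills the (l;000) factor ⇒ I = 0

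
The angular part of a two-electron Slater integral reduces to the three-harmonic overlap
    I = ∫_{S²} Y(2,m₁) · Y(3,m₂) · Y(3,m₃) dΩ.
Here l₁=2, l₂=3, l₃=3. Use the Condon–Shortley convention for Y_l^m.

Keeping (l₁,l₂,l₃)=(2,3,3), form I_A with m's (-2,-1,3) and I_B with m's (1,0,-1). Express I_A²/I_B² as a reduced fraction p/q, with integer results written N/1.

Same 2,3,3: normalisation and zero-m 3j drop out of the ratio.
A: Δ: 2! 2! 4! / 9! → 1/3780; sum: t=2:+1/96 = 1/96; 3j²(2 3 3; -2 -1 3) = Δ·Π!·Σ² = 1/42  (sign +1)
B: Δ: 2! 2! 4! / 9! → 1/3780; sum: t=0:+1/12 t=1:−1/8 = -1/24; 3j²(2 3 3; 1 0 -1) = Δ·Π!·Σ² = 1/210  (sign -1)
I_A²/I_B² = (1/42)/(1/210) = 5/1

5/1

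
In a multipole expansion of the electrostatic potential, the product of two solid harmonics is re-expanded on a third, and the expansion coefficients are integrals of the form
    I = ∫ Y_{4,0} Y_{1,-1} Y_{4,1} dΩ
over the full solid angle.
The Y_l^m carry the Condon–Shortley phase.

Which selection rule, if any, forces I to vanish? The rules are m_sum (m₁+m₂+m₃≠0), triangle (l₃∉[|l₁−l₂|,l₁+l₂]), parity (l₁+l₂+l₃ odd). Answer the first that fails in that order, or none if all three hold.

m₁+m₂+m₃ = 0 − 1 + 1 = 0  ✓
triangle: |4−1|=3 ≤ l₃=4 ≤ 4+1=5  ✓
parity: l₁+l₂+l₃ = 9 is odd  ✗

parity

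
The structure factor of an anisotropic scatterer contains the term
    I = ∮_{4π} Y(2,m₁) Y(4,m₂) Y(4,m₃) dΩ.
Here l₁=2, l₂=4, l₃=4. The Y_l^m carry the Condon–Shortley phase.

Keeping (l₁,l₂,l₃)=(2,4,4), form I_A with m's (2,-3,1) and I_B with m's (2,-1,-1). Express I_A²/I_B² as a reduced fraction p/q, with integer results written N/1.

l's match ⇒ only the (l;m) 3-j factors differ between A and B.
A: triangle coeff Δ(2,4,4) = 1/13860; Σ_t [0,0]: t=0:+1/480 = 1/480; (3j)²=3/110 [(2 4 4; 2 -3 1)], sign=-1
B: triangle coeff Δ(2,4,4) = 1/13860; Σ_t [0,0]: t=0:+1/144 = 1/144; (3j)²=10/231 [(2 4 4; 2 -1 -1)], sign=-1
I_A²/I_B² = (3/110)/(10/231) = 63/100

63/100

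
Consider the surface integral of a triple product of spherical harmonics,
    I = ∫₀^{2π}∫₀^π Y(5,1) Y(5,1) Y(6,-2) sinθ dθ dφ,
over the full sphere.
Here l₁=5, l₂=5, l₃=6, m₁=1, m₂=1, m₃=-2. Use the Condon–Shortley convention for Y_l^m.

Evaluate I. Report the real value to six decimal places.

0.125759

m-sum 0 ✓  L=16 even ✓  0≤6≤10 ✓
Π(2lᵢ+1) = 11×11×13 = 1573
triangle coeff Δ(5,5,6) = 1/28588560
Σ_t [0,4]: t=0:+1/345600 t=1:−1/13824 t=2:+1/5184 t=3:−1/13824 t=4:+1/345600 = 7/129600
(3j)²=80/7293 [(5 5 6; 0 0 0)], sign=+1
Σ_t [0,4]: t=0:+1/829440 t=1:−1/25920 t=2:+1/9216 t=3:−1/25920 t=4:+1/829440 = 7/207360
(3j)²=28/2431 [(5 5 6; 1 1 -2)], sign=+1
⇒ 4πI² = 2240/11271
I = (+1)√(2240/11271/(4π)) = 0.12575865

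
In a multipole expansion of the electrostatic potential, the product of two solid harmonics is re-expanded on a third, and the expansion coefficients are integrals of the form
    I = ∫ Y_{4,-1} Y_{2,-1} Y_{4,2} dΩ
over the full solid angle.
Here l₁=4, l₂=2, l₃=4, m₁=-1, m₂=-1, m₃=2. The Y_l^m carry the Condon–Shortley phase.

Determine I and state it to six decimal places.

0.127700

Checks pass: Σm=0; 10 even; l₃=4∈[2,6].
(2·4+1)(2·2+1)(2·4+1) = 405
Δ: 2! 6! 2! / 11! → 1/13860
sum: t=0:+1/192 t=1:−1/36 t=2:+1/192 = -5/288
3j²(4 2 4; 0 0 0) = Δ·Π!·Σ² = 20/693  (sign -1)
sum: t=0:+1/240 t=1:−1/96 = -1/160
3j²(4 2 4; -1 -1 2) = Δ·Π!·Σ² = 27/1540  (sign -1)
combine: 4πI² = 405·20/693·27/1540 = 1215/5929
take √, sign +1: I = 0.12770047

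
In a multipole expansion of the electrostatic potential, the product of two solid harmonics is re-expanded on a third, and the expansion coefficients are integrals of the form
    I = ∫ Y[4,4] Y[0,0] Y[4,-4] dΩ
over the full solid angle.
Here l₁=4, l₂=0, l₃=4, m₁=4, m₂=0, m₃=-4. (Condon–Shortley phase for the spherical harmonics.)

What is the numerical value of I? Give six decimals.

0.282095

Rules hold: Σm=0, L=8 even, 4≤4≤4.
N = 9·1·9 = 81
Δ = 0!·8!·0!/9! = 1/9
Racah Σ t=0..0: t=0:+1/576 = 1/576
⇒ 3j(4 0 4; 0 0 0)² = 1/9, sgn +1
Racah Σ t=0..0: t=0:+1/40320 = 1/40320
⇒ 3j(4 0 4; 4 0 -4)² = 1/9, sgn +1
4πI² = N·(3j₀)²·(3jₘ)² = 1/1
I = +1·√(1/4π) = 0.28209479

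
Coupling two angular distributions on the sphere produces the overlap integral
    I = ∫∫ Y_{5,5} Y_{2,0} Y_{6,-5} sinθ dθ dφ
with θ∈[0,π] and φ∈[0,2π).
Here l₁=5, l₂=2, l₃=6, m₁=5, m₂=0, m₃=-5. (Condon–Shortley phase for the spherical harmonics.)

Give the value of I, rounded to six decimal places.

0.000000

L=13 odd ⇒ parity kills the (l;000) factor ⇒ I = 0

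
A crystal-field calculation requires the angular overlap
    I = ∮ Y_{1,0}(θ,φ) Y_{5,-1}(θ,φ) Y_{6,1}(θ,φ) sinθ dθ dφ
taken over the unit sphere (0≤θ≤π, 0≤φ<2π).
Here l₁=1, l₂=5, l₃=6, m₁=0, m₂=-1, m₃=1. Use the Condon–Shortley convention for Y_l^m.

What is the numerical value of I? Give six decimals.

Rules hold: Σm=0, L=12 even, 4≤6≤6.
N = 3·11·13 = 429
Δ = 0!·2!·10!/13! = 1/858
Racah Σ t=0..0: t=0:+1/14400 = 1/14400
⇒ 3j(1 5 6; 0 0 0)² = 6/143, sgn +1
Racah Σ t=0..0: t=0:+1/17280 = 1/17280
⇒ 3j(1 5 6; 0 -1 1)² = 35/858, sgn -1
4πI² = N·(3j₀)²·(3jₘ)² = 105/143
I = -1·√(0.734266/4π) = -0.24172507

-0.241725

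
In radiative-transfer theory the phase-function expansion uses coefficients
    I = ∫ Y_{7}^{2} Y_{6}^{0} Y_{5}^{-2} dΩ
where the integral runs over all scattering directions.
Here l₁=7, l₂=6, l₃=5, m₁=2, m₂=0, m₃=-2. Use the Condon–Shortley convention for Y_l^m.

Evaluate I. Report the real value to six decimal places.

Checks pass: Σm=0; 18 even; l₃=5∈[1,13].
(2·7+1)(2·6+1)(2·5+1) = 2145
Δ: 8! 6! 4! / 19! → 1/174594420
sum: t=2:+1/4147200 t=3:−1/207360 t=4:+1/82944 t=5:−1/207360 t=6:+1/4147200 = 1/345600
3j²(7 6 5; 0 0 0) = Δ·Π!·Σ² = 420/46189  (sign -1)
sum: t=2:+1/1244160 t=3:−1/207360 t=4:+1/276480 t=5:−1/3110400 = -1/1382400
3j²(7 6 5; 2 0 -2) = Δ·Π!·Σ² = 189/92378  (sign +1)
combine: 4πI² = 2145·420/46189·189/92378 = 595350/14919047
take √, sign -1: I = -0.05635218

-0.056352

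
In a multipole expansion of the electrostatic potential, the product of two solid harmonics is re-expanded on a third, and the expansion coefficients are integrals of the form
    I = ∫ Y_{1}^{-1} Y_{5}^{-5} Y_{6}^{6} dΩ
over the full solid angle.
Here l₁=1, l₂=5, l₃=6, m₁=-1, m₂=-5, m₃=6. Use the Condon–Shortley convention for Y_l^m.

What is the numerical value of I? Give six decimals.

m-sum 0 ✓  L=12 even ✓  4≤6≤6 ✓
Π(2lᵢ+1) = 3×11×13 = 429
triangle coeff Δ(1,5,6) = 1/858
Σ_t [0,0]: t=0:+1/14400 = 1/14400
(3j)²=6/143 [(1 5 6; 0 0 0)], sign=+1
Σ_t [0,0]: t=0:+1/7257600 = 1/7257600
(3j)²=1/13 [(1 5 6; -1 -5 6)], sign=+1
⇒ 4πI² = 18/13
I = (+1)√(18/13/(4π)) = 0.33194004

0.331940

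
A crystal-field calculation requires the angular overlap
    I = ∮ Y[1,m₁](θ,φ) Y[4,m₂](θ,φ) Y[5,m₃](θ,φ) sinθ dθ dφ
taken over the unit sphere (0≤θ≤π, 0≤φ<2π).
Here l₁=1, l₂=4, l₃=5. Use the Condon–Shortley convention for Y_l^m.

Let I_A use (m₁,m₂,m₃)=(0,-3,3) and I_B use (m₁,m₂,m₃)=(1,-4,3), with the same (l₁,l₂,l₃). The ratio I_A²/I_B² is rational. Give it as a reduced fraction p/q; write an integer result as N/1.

16/1

Shared (l₁,l₂,l₃)=(1,4,5): N and (l;000)² cancel in I_A²/I_B².
A: Δ = 0!·2!·8!/11! = 1/495; Racah Σ t=0..0: t=0:+1/5040 = 1/5040; ⇒ 3j(1 4 5; 0 -3 3)² = 16/495, sgn +1
B: Δ = 0!·2!·8!/11! = 1/495; Racah Σ t=0..0: t=0:+1/80640 = 1/80640; ⇒ 3j(1 4 5; 1 -4 3)² = 1/495, sgn +1
I_A²/I_B² = (16/495)/(1/495) = 16/1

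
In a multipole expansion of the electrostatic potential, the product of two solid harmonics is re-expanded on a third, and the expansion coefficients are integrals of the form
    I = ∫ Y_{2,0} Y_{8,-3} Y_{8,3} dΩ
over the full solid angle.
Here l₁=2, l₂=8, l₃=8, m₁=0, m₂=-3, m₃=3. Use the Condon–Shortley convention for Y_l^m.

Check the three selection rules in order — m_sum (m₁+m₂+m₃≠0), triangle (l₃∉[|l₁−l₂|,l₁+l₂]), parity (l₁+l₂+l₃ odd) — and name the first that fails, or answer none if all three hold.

m₁+m₂+m₃ = 0 − 3 + 3 = 0  ✓
triangle: |2−8|=6 ≤ l₃=8 ≤ 2+8=10  ✓
parity: l₁+l₂+l₃ = 18 is even  ✓

none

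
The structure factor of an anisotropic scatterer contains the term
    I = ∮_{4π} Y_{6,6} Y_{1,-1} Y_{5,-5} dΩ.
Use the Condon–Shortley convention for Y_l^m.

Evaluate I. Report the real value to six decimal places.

0.331940

m-sum 0 ✓  L=12 even ✓  5≤5≤7 ✓
Π(2lᵢ+1) = 13×3×11 = 429
triangle coeff Δ(6,1,5) = 1/858
Σ_t [1,1]: t=1:−1/14400 = -1/14400
(3j)²=6/143 [(6 1 5; 0 0 0)], sign=+1
Σ_t [0,0]: t=0:+1/7257600 = 1/7257600
(3j)²=1/13 [(6 1 5; 6 -1 -5)], sign=+1
⇒ 4πI² = 18/13
I = (+1)√(18/13/(4π)) = 0.33194004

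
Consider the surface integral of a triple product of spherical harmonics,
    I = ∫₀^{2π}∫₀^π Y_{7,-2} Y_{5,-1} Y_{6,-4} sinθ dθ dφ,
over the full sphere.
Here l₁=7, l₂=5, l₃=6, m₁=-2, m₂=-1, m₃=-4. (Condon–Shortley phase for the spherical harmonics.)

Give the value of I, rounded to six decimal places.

0.000000

Σmᵢ = -7 ≠ 0, so the φ-integral vanishes; I = 0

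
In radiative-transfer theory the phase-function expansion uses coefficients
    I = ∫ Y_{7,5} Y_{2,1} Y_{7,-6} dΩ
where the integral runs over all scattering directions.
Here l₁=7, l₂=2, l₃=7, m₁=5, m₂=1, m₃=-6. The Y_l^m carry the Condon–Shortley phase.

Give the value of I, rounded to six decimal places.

Checks pass: Σm=0; 16 even; l₃=7∈[5,9].
(2·7+1)(2·2+1)(2·7+1) = 1125
Δ: 2! 12! 2! / 17! → 1/185640
sum: t=0:+1/2419200 t=1:−1/518400 t=2:+1/2419200 = -1/907200
3j²(7 2 7; 0 0 0) = Δ·Π!·Σ² = 56/3315  (sign +1)
sum: t=1:−1/79833600 t=2:+1/958003200 = -1/87091200
3j²(7 2 7; 5 1 -6) = Δ·Π!·Σ² = 121/4760  (sign +1)
combine: 4πI² = 1125·56/3315·121/4760 = 1815/3757
take √, sign +1: I = 0.19607074

0.196071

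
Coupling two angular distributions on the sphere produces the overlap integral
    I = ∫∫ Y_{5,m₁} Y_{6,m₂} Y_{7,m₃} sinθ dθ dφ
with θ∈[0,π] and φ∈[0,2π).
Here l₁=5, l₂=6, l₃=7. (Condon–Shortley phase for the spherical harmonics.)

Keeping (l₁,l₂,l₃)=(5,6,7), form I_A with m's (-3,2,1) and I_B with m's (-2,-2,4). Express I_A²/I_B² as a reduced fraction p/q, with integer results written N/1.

l's match ⇒ only the (l;m) 3-j factors differ between A and B.
A: triangle coeff Δ(5,6,7) = 1/174594420; Σ_t [2,4]: t=2:+1/4147200 t=3:−1/518400 t=4:+1/663552 = -1/5529600; (3j)²=98/230945 [(5 6 7; -3 2 1)], sign=-1
B: triangle coeff Δ(5,6,7) = 1/174594420; Σ_t [1,4]: t=1:−1/3110400 t=2:+1/691200 t=3:−1/1451520 t=4:+1/34836480 = 1/2150400; (3j)²=729/83980 [(5 6 7; -2 -2 4)], sign=-1
I_A²/I_B² = (98/230945)/(729/83980) = 392/8019

392/8019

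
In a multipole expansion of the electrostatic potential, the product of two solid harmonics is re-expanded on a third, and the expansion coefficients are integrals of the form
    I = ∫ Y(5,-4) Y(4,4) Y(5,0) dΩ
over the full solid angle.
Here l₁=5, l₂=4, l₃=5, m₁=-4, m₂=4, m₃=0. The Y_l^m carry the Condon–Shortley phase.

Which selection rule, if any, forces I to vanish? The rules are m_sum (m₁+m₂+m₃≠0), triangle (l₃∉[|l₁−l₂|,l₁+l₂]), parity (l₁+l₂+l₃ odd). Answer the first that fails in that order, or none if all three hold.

azimuthal sum: -4 + 4 + 0 = 0  ✓
1 ≤ 5 ≤ 9 (triangle on l)  ✓
L = 5 + 4 + 5 = 14 (even)  ✓

none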